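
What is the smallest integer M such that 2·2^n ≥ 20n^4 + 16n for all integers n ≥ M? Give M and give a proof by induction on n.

M = 21

At n = 20: 2097152 < 3200320, so the inequality fails and M ≥ 21. We prove 2·2^n ≥ 20n^4 + 16n for all n ≥ 21.
Base step (n = 21): 2·2^n = 4194304 and 20n^4 + 16n = 3889956, so 4194304 ≥ 3889956.
For the inductive step, assume it holds for an arbitrary k ≥ 21, so 2·2^k ≥ 20k^4 + 16k.
Then 2·2^(k + 1) = 2·(2·2^k) ≥ 2·(20k^4 + 16k).
Also, for k ≥ 21 we have 2·(20k^4 + 16k) ≥ 20(k+1)^4 + 16(k+1), since 2·(20k^4 + 16k) − (20(k+1)^4 + 16(k+1)) = 20k^4 - 80k^3 - 120k^2 - 64k - 36, which is nonnegative for all k ≥ 21.
Combining, 2·2^(k + 1) ≥ 20(k+1)^4 + 16(k+1).
This completes the induction.
Hence the smallest such M is 21.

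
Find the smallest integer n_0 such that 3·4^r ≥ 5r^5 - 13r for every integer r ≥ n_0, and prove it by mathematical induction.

At r = 7: 49152 < 83944, so the inequality fails and n_0 ≥ 8. We prove 3·4^r ≥ 5r^5 - 13r for all r ≥ 8.
For the base case r = 8: 3·4^r = 196608 and 5r^5 - 13r = 163736, so 196608 ≥ 163736.
Inductive step: suppose the statement holds for some k ≥ 8, so 3·4^k ≥ 5k^5 - 13k.
Then 3·4^(k + 1) = 4·(3·4^k) ≥ 4·(5k^5 - 13k).
Also, for k ≥ 8 we have 4·(5k^5 - 13k) ≥ 5(k+1)^5 - 13(k+1), since 4·(5k^5 - 13k) − (5(k+1)^5 - 13(k+1)) = 15k^5 - 25k^4 - 50k^3 - 50k^2 - 64k + 8, which is nonnegative for all k ≥ 8.
Combining, 3·4^(k + 1) ≥ 5(k+1)^5 - 13(k+1).
Hence, by induction on r, the claim holds for every r ≥ 8.
Hence the smallest such n_0 is 8.

n_0 = 8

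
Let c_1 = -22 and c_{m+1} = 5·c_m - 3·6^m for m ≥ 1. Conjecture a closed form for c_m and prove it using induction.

c_m = -4·5^(m - 1) - 3·6^m

Computing the first terms: c_1 = -22, c_2 = -128, c_3 = -748. This suggests c_m = -4·5^(m - 1) - 3·6^m.
When m = 1: the formula gives -22 = -22 = c_1.
Inductive step: assume the claim holds for m = k, so c_k = -4·5^(k - 1) - 3·6^k.
Then c_{k+1} = 5·c_k - 3·6^k = 5·(-4·5^(k - 1) - 3·6^k) - 3·6^k = -4·5^k - 3·6^(k + 1) = -4·5^((k+1) - 1) - 3·6^(k+1),
which is the claimed formula at m = k+1.
This completes the induction.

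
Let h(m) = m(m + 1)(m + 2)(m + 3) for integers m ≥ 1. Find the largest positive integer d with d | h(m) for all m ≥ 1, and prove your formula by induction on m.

Computing the first values: h(1) = 24 and h(2) = 120; gcd(24, 120) = 24, so d ≤ 24.
We prove 24 | m(m + 1)(m + 2)(m + 3) for all m ≥ 1 by induction on m.
For the base case m = 1: h(1) = 24 = 24·(1), so 24 | h(1).
Suppose the result is true for m = k, i.e. 24 | h(k). Then
h(k+1) − h(k) = (k+1)·(k+2)·(k+3)·(k+4) − k·(k+1)·(k+2)·(k+3) = (k+1)·(k+2)·(k+3)·[(k+4) − k] = 4·(k+1)·(k+2)·(k+3). The product of 3 consecutive integers is divisible by (3)! = 6, so h(k+1) − h(k) is divisible by 4·6 = 24. By the inductive hypothesis 24 | h(k), hence 24 | h(k+1).
By the principle of mathematical induction, the result holds for all m ≥ 1.
Therefore the largest such d is 24.

d = 24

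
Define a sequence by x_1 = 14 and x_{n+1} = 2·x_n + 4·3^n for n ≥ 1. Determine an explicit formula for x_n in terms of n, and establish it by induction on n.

Computing the first terms: x_1 = 14, x_2 = 40, x_3 = 116. This suggests x_n = 2^n + 4·3^n.
Base step (n = 1): the formula gives 14 = 14 = x_1.
Inductive step: suppose the statement holds for some k ≥ 1, so x_k = 2^k + 4·3^k.
Then x_{k+1} = 2·x_k + 4·3^k = 2·(2^k + 4·3^k) + 4·3^k = 2^(k + 1) + 4·3^(k + 1),
which is the claimed formula at n = k+1.
This completes the induction.

x_n = 2^n + 4·3^n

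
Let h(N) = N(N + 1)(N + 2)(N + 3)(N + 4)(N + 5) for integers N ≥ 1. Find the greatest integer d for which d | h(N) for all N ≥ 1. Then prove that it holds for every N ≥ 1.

d = 720

Computing the first values: h(1) = 720 and h(2) = 5040; gcd(720, 5040) = 720, so d ≤ 720.
We prove 720 | N(N + 1)(N + 2)(N + 3)(N + 4)(N + 5) for all N ≥ 1 by induction on N.
When N = 1: h(1) = 720 = 720·(1), so 720 | h(1).
For the inductive step, assume it holds for an arbitrary r ≥ 1, i.e. 720 | h(r). Then
h(r+1) − h(r) = (r+1)·(r+2)·(r+3)·(r+4)·(r+5)·(r+6) − r·(r+1)·(r+2)·(r+3)·(r+4)·(r+5) = (r+1)·(r+2)·(r+3)·(r+4)·(r+5)·[(r+6) − r] = 6·(r+1)·(r+2)·(r+3)·(r+4)·(r+5). The product of 5 consecutive integers is divisible by (5)! = 120, so h(r+1) − h(r) is divisible by 6·120 = 720. By the inductive hypothesis 720 | h(r), hence 720 | h(r+1).
By the principle of mathematical induction, the result holds for all N ≥ 1.
Therefore the largest such d is 720.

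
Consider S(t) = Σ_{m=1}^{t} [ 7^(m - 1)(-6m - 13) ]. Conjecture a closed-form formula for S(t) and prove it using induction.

We claim S(t) = -7^t(t + 2) + 2 for all t ≥ 1.
Base case (t = 1): S(1) = -19, and the closed form gives -19. They agree.
Inductive step: suppose the statement holds for some m ≥ 1, so S(m) = -7^m(m + 2) + 2.
Then S(m+1) = S(m) + (7^m(-6m - 19)) = (-7^m(m + 2) + 2) + (7^m(-6m - 19)).
Simplifying, S(m+1) = -7·7^m·m - 21·7^m + 2 = -7^(m+1)((m+1) + 2) + 2,
which is the closed form with t = m+1.
Hence, by induction on t, the claim holds for every t ≥ 1.

S(t) = -7^t(t + 2) + 2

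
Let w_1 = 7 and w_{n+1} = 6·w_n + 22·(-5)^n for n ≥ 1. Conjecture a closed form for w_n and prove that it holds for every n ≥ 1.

Computing the first terms: w_1 = 7, w_2 = -68, w_3 = 142. This suggests w_n = -2(-5)^n - 3·6^(n - 1).
Base step (n = 1): the formula gives 7 = 7 = w_1.
For the inductive step, assume it holds for an arbitrary p ≥ 1, so w_p = -2(-5)^p - 3·6^(p - 1).
Then w_{p+1} = 6·w_p + 22·(-5)^p = 6·(-2(-5)^p - 3·6^(p - 1)) + 22·(-5)^p = -2(-5)^(p + 1) - 3·6^p = -2(-5)^(p+1) - 3·6^((p+1) - 1),
which is the claimed formula at n = p+1.
Hence, by induction on n, the claim holds for every n ≥ 1.

w_n = -2(-5)^n - 3·6^(n - 1)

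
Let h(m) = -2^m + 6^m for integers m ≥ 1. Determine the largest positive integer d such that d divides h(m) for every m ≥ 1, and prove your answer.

Computing the first values: h(1) = 4 and h(2) = 32; gcd(4, 32) = 4, so d ≤ 4.
We prove 4 | -2^m + 6^m for all m ≥ 1 by induction on m.
Base step (m = 1): h(1) = 4 = 4·(1), so 4 | h(1).
Suppose the result is true for m = p, i.e. 4 | h(p). Then
6^{p+1} − 2^{p+1} = 6·6^p − 2·2^p = 6·(6^p − 2^p) + (4)·2^p. The first term is divisible by 4 by the inductive hypothesis, and the second term (4)·2^p is divisible by 4 since 4 | 4. Hence 4 | h(p+1).
By induction, the statement is established for all m ≥ 1.
Therefore the largest such d is 4.

d = 4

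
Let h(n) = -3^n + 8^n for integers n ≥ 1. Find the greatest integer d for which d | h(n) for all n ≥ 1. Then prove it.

d = 5

Computing the first values: h(1) = 5 and h(2) = 55; gcd(5, 55) = 5, so d ≤ 5.
We prove 5 | -3^n + 8^n for all n ≥ 1 by induction on n.
Base case (n = 1): h(1) = 5 = 5·(1), so 5 | h(1).
Suppose the result is true for n = j, i.e. 5 | h(j). Then
8^{j+1} − 3^{j+1} = 8·8^j − 3·3^j = 8·(8^j − 3^j) + (5)·3^j. The first term is divisible by 5 by the inductive hypothesis, and the second term (5)·3^j is divisible by 5 since 5 | 5. Hence 5 | h(j+1).
Hence, by induction on n, the claim holds for every n ≥ 1.
Therefore the largest such d is 5.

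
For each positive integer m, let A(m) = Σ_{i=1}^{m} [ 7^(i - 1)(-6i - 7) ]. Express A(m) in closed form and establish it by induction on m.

A(m) = -7^m(m + 1) + 1

We claim A(m) = -7^m(m + 1) + 1 for all m ≥ 1.
Base case (m = 1): A(1) = -13, and the closed form gives -13. They agree.
Suppose the result is true for m = i, so A(i) = -7^i(i + 1) + 1.
Then A(i+1) = A(i) + (7^i(-6i - 13)) = (-7^i(i + 1) + 1) + (7^i(-6i - 13)).
Simplifying, A(i+1) = -7·7^i·i - 14·7^i + 1 = -7^(i+1)((i+1) + 1) + 1,
which is the closed form with m = i+1.
Hence, by induction on m, the claim holds for every m ≥ 1.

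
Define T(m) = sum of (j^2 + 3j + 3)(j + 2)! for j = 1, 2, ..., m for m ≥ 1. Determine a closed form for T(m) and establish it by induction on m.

We claim T(m) = (m + 1)(m + 3)! - 6 for all m ≥ 1.
Base step (m = 1): T(1) = 42, and the closed form gives 42. They agree.
Inductive step: suppose the statement holds for some j ≥ 1, so T(j) = (j + 1)(j + 3)! - 6.
Then T(j+1) = T(j) + ((j^2 + 5j + 7)(j + 3)!) = ((j + 1)(j + 3)! - 6) + ((j^2 + 5j + 7)(j + 3)!).
Simplifying, T(j+1) = ((j+1) + 1)((j+1) + 3)! - 6,
which is the closed form with m = j+1.
By induction, the statement is established for all m ≥ 1.

T(m) = (m + 1)(m + 3)! - 6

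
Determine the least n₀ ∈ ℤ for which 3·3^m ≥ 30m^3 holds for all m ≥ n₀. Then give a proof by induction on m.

n₀ = 8

At m = 7: 6561 < 10290, so the inequality fails and n₀ ≥ 8. We prove 3·3^m ≥ 30m^3 for all m ≥ 8.
When m = 8: 3·3^m = 19683 and 30m^3 = 15360, so 19683 ≥ 15360.
Inductive step: assume the claim holds for m = i, so 3·3^i ≥ 30i^3.
Then 3·3^(i + 1) = 3·(3·3^i) ≥ 3·(30i^3).
Also, for i ≥ 8 we have 3·(30i^3) ≥ 30(i+1)^3, since 3 ≥ (1 + 1/i)^3 for all i ≥ 8.
Combining, 3·3^(i + 1) ≥ 30(i+1)^3.
This completes the induction.
Hence the smallest such n₀ is 8.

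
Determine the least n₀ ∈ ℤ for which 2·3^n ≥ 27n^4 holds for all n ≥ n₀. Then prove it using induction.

n₀ = 12

At n = 11: 354294 < 395307, so the inequality fails and n₀ ≥ 12. We prove 2·3^n ≥ 27n^4 for all n ≥ 12.
When n = 12: 2·3^n = 1062882 and 27n^4 = 559872, so 1062882 ≥ 559872.
Inductive step: suppose the statement holds for some i ≥ 12, so 2·3^i ≥ 27i^4.
Then 2·3^(i + 1) = 3·(2·3^i) ≥ 3·(27i^4).
Also, for i ≥ 12 we have 3·(27i^4) ≥ 27(i+1)^4, since 3 ≥ (1 + 1/i)^4 for all i ≥ 12.
Combining, 2·3^(i + 1) ≥ 27(i+1)^4.
Hence, by induction on n, the claim holds for every n ≥ 12.
Hence the smallest such n₀ is 12.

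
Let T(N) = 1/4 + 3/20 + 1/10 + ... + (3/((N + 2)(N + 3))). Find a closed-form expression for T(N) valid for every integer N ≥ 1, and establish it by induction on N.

T(N) = N/(N + 3)

We claim T(N) = N/(N + 3) for all N ≥ 1.
Base step (N = 1): T(1) = 1/4, and the closed form gives 1/4. They agree.
Inductive step: suppose the statement holds for some p ≥ 1, so T(p) = p/(p + 3).
Then T(p+1) = T(p) + (3/((p + 3)(p + 4))) = (p/(p + 3)) + (3/((p + 3)(p + 4))).
Simplifying, T(p+1) = (p + 1)/(p + 4) = (p+1)/((p+1) + 3),
which is the closed form with N = p+1.
This completes the induction.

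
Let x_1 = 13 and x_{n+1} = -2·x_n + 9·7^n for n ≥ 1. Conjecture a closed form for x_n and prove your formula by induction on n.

x_n = -3(-2)^n + 7^n

Computing the first terms: x_1 = 13, x_2 = 37, x_3 = 367. This suggests x_n = -3(-2)^n + 7^n.
Base case (n = 1): the formula gives 13 = 13 = x_1.
Suppose the result is true for n = r, so x_r = -3(-2)^r + 7^r.
Then x_{r+1} = -2·x_r + 9·7^r = -2·(-3(-2)^r + 7^r) + 9·7^r = -3(-2)^(r + 1) + 7^(r + 1),
which is the claimed formula at n = r+1.
Hence, by induction on n, the claim holds for every n ≥ 1.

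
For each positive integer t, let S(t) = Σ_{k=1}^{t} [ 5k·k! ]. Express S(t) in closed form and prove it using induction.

We claim S(t) = 5(t + 1)! - 5 for all t ≥ 1.
When t = 1: S(1) = 5, and the closed form gives 5. They agree.
Inductive step: assume the claim holds for t = k, so S(k) = 5(k + 1)! - 5.
Then S(k+1) = S(k) + (5(k + 1)(k + 1)!) = (5(k + 1)! - 5) + (5(k + 1)(k + 1)!).
Simplifying, S(k+1) = 5((k+1) + 1)! - 5,
which is the closed form with t = k+1.
By the principle of mathematical induction, the result holds for all t ≥ 1.

S(t) = 5(t + 1)! - 5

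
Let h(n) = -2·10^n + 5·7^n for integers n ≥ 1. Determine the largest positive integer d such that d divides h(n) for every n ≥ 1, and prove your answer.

Computing the first values: h(1) = 15 and h(2) = 45; gcd(15, 45) = 15, so d ≤ 15.
We prove 15 | -2·10^n + 5·7^n for all n ≥ 1 by induction on n.
When n = 1: h(1) = 15 = 15·(1), so 15 | h(1).
Inductive step: assume the claim holds for n = k, i.e. 15 | h(k). Then
h(k+1) − 10·h(k) = (-2·10^(k+1) + 5·7^(k+1)) − 10·(-2·10^k + 5·7^k) = (5)·7^k·(7 − 10) = (-15)·7^k. Since 15 | h(k) by the inductive hypothesis, 15 | 10·h(k); and 15 | -15 since -15 = 15·-1. Therefore 15 | h(k+1).
Hence, by induction on n, the claim holds for every n ≥ 1.
Therefore the largest such d is 15.

d = 15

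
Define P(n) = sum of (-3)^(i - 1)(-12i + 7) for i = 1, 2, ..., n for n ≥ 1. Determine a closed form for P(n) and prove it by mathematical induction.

P(n) = (-3)^n(3n - 1) + 1

We claim P(n) = (-3)^n(3n - 1) + 1 for all n ≥ 1.
When n = 1: P(1) = -5, and the closed form gives -5. They agree.
Suppose the result is true for n = i, so P(i) = (-3)^i(3i - 1) + 1.
Then P(i+1) = P(i) + ((-3)^i(-12i - 5)) = ((-3)^i(3i - 1) + 1) + ((-3)^i(-12i - 5)).
Simplifying, P(i+1) = -9(-3)^i·i - 6(-3)^i + 1 = (-3)^(i+1)(3(i+1) - 1) + 1,
which is the closed form with n = i+1.
Hence, by induction on n, the claim holds for every n ≥ 1.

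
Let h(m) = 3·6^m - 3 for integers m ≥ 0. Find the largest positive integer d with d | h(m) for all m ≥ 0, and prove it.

d = 15

Computing the first values: h(0) = 0 and h(1) = 15; gcd(0, 15) = 15, so d ≤ 15.
We prove 15 | 3·6^m - 3 for all m ≥ 0 by induction on m.
When m = 0: h(0) = 0 = 15·(0), so 15 | h(0).
Inductive step: assume the claim holds for m = p, i.e. 15 | h(p). Then
h(p+1) = 3·6^(p+1) - 3 = 6·(3·6^p - 3) + 15 = 6·h(p) + 15. The first term is divisible by 15 by the inductive hypothesis, and 15 is divisible by 15. Hence 15 | h(p+1).
By the principle of mathematical induction, the result holds for all m ≥ 0.
Therefore the largest such d is 15.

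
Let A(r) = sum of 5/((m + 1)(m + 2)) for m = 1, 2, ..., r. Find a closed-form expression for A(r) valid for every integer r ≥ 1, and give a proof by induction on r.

We claim A(r) = 5r/(2(r + 2)) for all r ≥ 1.
For the base case r = 1: A(1) = 5/6, and the closed form gives 5/6. They agree.
Inductive step: assume the claim holds for r = m, so A(m) = 5m/(2(m + 2)).
Then A(m+1) = A(m) + (5/((m + 2)(m + 3))) = (5m/(2(m + 2))) + (5/((m + 2)(m + 3))).
Simplifying, A(m+1) = 5(m + 1)/(2(m + 3)) = 5(m+1)/(2((m+1) + 2)),
which is the closed form with r = m+1.
This completes the induction.

A(r) = 5r/(2(r + 2))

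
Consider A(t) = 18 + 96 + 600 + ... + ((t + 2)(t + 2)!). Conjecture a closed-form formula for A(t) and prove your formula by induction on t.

We claim A(t) = (t + 3)! - 6 for all t ≥ 1.
For the base case t = 1: A(1) = 18, and the closed form gives 18. They agree.
For the inductive step, assume it holds for an arbitrary m ≥ 1, so A(m) = (m + 3)! - 6.
Then A(m+1) = A(m) + ((m + 3)(m + 3)!) = ((m + 3)! - 6) + ((m + 3)(m + 3)!).
Simplifying, A(m+1) = ((m+1) + 3)! - 6,
which is the closed form with t = m+1.
Hence, by induction on t, the claim holds for every t ≥ 1.

A(t) = (t + 3)! - 6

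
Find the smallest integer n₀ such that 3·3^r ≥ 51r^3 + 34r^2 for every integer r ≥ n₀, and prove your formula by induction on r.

At r = 8: 19683 < 28288, so the inequality fails and n₀ ≥ 9. We prove 3·3^r ≥ 51r^3 + 34r^2 for all r ≥ 9.
When r = 9: 3·3^r = 59049 and 51r^3 + 34r^2 = 39933, so 59049 ≥ 39933.
For the inductive step, assume it holds for an arbitrary p ≥ 9, so 3·3^p ≥ 51p^3 + 34p^2.
Then 3·3^(p + 1) = 3·(3·3^p) ≥ 3·(51p^3 + 34p^2).
Also, for p ≥ 9 we have 3·(51p^3 + 34p^2) ≥ 51(p+1)^3 + 34(p+1)^2, since 3·(51p^3 + 34p^2) − (51(p+1)^3 + 34(p+1)^2) = 102p^3 - 85p^2 - 221p - 85, which is nonnegative for all p ≥ 9.
Combining, 3·3^(p + 1) ≥ 51(p+1)^3 + 34(p+1)^2.
By induction, the statement is established for all r ≥ 9.
Hence the smallest such n₀ is 9.

n₀ = 9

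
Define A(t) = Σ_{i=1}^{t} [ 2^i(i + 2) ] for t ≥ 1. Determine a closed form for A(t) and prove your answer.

We claim A(t) = 2·2^t(t + 1) - 2 for all t ≥ 1.
When t = 1: A(1) = 6, and the closed form gives 6. They agree.
Inductive step: suppose the statement holds for some i ≥ 1, so A(i) = 2·2^i(i + 1) - 2.
Then A(i+1) = A(i) + (2^(i + 1)(i + 3)) = (2·2^i(i + 1) - 2) + (2^(i + 1)(i + 3)).
Simplifying, A(i+1) = 4·2^i·i + 8·2^i - 2 = 2·2^(i+1)((i+1) + 1) - 2,
which is the closed form with t = i+1.
By the principle of mathematical induction, the result holds for all t ≥ 1.

A(t) = 2·2^t(t + 1) - 2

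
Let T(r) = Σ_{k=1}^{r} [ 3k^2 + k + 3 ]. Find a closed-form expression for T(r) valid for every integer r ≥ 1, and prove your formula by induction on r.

We claim T(r) = r(r^2 + 2r + 4) for all r ≥ 1.
For the base case r = 1: T(1) = 7, and the closed form gives 7. They agree.
Suppose the result is true for r = k, so T(k) = k(k^2 + 2k + 4).
Then T(k+1) = T(k) + (k + 3(k + 1)^2 + 4) = (k(k^2 + 2k + 4)) + (k + 3(k + 1)^2 + 4).
Simplifying, T(k+1) = (k + 1)(k^2 + 4k + 7) = (k+1)((k+1)^2 + 2(k+1) + 4),
which is the closed form with r = k+1.
Hence, by induction on r, the claim holds for every r ≥ 1.

T(r) = r(r^2 + 2r + 4)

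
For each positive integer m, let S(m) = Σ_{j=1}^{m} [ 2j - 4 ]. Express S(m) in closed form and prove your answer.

S(m) = m(m - 3)

We claim S(m) = m(m - 3) for all m ≥ 1.
Base case (m = 1): S(1) = -2, and the closed form gives -2. They agree.
For the inductive step, assume it holds for an arbitrary j ≥ 1, so S(j) = j(j - 3).
Then S(j+1) = S(j) + (2j - 2) = (j(j - 3)) + (2j - 2).
Simplifying, S(j+1) = (j - 2)(j + 1) = (j+1)((j+1) - 3),
which is the closed form with m = j+1.
By induction, the statement is established for all m ≥ 1.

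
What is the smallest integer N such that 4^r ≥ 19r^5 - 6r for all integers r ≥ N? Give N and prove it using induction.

N = 11

At r = 10: 1048576 < 1899940, so the inequality fails and N ≥ 11. We prove 4^r ≥ 19r^5 - 6r for all r ≥ 11.
Base case (r = 11): 4^r = 4194304 and 19r^5 - 6r = 3059903, so 4194304 ≥ 3059903.
Suppose the result is true for r = m, so 4^m ≥ 19m^5 - 6m.
Then 4^(m + 1) = 4·(4^m) ≥ 4·(19m^5 - 6m).
Also, for m ≥ 11 we have 4·(19m^5 - 6m) ≥ 19(m+1)^5 - 6(m+1), since 4·(19m^5 - 6m) − (19(m+1)^5 - 6(m+1)) = 57m^5 - 95m^4 - 190m^3 - 190m^2 - 113m - 13, which is nonnegative for all m ≥ 11.
Combining, 4^(m + 1) ≥ 19(m+1)^5 - 6(m+1).
By the principle of mathematical induction, the result holds for all r ≥ 11.
Hence the smallest such N is 11.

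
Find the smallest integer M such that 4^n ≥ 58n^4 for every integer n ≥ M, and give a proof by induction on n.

M = 10

At n = 9: 262144 < 380538, so the inequality fails and M ≥ 10. We prove 4^n ≥ 58n^4 for all n ≥ 10.
For the base case n = 10: 4^n = 1048576 and 58n^4 = 580000, so 1048576 ≥ 580000.
For the inductive step, assume it holds for an arbitrary m ≥ 10, so 4^m ≥ 58m^4.
Then 4^(m + 1) = 4·(4^m) ≥ 4·(58m^4).
Also, for m ≥ 10 we have 4·(58m^4) ≥ 58(m+1)^4, since 4 ≥ (1 + 1/m)^4 for all m ≥ 10.
Combining, 4^(m + 1) ≥ 58(m+1)^4.
Hence, by induction on n, the claim holds for every n ≥ 10.
Hence the smallest such M is 10.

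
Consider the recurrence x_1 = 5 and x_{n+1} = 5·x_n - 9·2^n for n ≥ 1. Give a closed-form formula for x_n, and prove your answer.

x_n = 3·2^n - 5^(n - 1)

Computing the first terms: x_1 = 5, x_2 = 7, x_3 = -1. This suggests x_n = 3·2^n - 5^(n - 1).
Base case (n = 1): the formula gives 5 = 5 = x_1.
Suppose the result is true for n = k, so x_k = 3·2^k - 5^(k - 1).
Then x_{k+1} = 5·x_k - 9·2^k = 5·(3·2^k - 5^(k - 1)) - 9·2^k = 3·2^(k + 1) - 5^k = 3·2^(k+1) - 5^((k+1) - 1),
which is the claimed formula at n = k+1.
By induction, the statement is established for all n ≥ 1.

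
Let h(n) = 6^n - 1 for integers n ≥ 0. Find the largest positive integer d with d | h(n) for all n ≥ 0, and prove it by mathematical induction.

Computing the first values: h(0) = 0 and h(1) = 5; gcd(0, 5) = 5, so d ≤ 5.
We prove 5 | 6^n - 1 for all n ≥ 0 by induction on n.
For the base case n = 0: h(0) = 0 = 5·(0), so 5 | h(0).
Suppose the result is true for n = i, i.e. 5 | h(i). Then
h(i+1) = 6^(i+1) - 1 = 6·(6^i - 1) + 5 = 6·h(i) + 5. The first term is divisible by 5 by the inductive hypothesis, and 5 is divisible by 5. Hence 5 | h(i+1).
By induction, the statement is established for all n ≥ 0.
Therefore the largest such d is 5.

d = 5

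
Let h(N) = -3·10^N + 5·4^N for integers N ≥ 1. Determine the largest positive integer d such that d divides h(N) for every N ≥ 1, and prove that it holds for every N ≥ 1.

d = 10

Computing the first values: h(1) = -10 and h(2) = -220; gcd(-10, -220) = 10, so d ≤ 10.
We prove 10 | -3·10^N + 5·4^N for all N ≥ 1 by induction on N.
For the base case N = 1: h(1) = -10 = 10·(-1), so 10 | h(1).
Inductive step: assume the claim holds for N = k, i.e. 10 | h(k). Then
h(k+1) − 10·h(k) = (-3·10^(k+1) + 5·4^(k+1)) − 10·(-3·10^k + 5·4^k) = (5)·4^k·(4 − 10) = (-30)·4^k. Since 10 | h(k) by the inductive hypothesis, 10 | 10·h(k); and 10 | -30 since -30 = 10·-3. Therefore 10 | h(k+1).
By the principle of mathematical induction, the result holds for all N ≥ 1.
Therefore the largest such d is 10.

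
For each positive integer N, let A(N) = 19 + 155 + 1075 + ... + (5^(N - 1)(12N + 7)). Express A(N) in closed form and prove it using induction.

We claim A(N) = 5^N(3N + 1) - 1 for all N ≥ 1.
Base case (N = 1): A(1) = 19, and the closed form gives 19. They agree.
Suppose the result is true for N = r, so A(r) = 5^r(3r + 1) - 1.
Then A(r+1) = A(r) + (5^r(12r + 19)) = (5^r(3r + 1) - 1) + (5^r(12r + 19)).
Simplifying, A(r+1) = 15·5^r·r + 20·5^r - 1 = 5^(r+1)(3(r+1) + 1) - 1,
which is the closed form with N = r+1.
Hence, by induction on N, the claim holds for every N ≥ 1.

A(N) = 5^N(3N + 1) - 1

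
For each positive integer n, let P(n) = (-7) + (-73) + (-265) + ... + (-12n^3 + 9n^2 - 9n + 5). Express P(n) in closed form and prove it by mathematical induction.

P(n) = -n(3n^3 + 3n^2 + 3n - 2)

We claim P(n) = -n(3n^3 + 3n^2 + 3n - 2) for all n ≥ 1.
For the base case n = 1: P(1) = -7, and the closed form gives -7. They agree.
Suppose the result is true for n = m, so P(m) = m(-3m^3 - 3m^2 - 3m + 2).
Then P(m+1) = P(m) + (-12m^3 - 27m^2 - 27m - 7) = (m(-3m^3 - 3m^2 - 3m + 2)) + (-12m^3 - 27m^2 - 27m - 7).
Simplifying, P(m+1) = -(m + 1)(3m^3 + 12m^2 + 18m + 7) = -(m+1)(3(m+1)^3 + 3(m+1)^2 + 3(m+1) - 2),
which is the closed form with n = m+1.
Hence, by induction on n, the claim holds for every n ≥ 1.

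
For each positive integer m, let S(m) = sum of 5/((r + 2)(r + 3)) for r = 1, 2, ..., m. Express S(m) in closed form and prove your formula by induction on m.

We claim S(m) = 5m/(3(m + 3)) for all m ≥ 1.
When m = 1: S(1) = 5/12, and the closed form gives 5/12. They agree.
For the inductive step, assume it holds for an arbitrary r ≥ 1, so S(r) = 5r/(3(r + 3)).
Then S(r+1) = S(r) + (5/((r + 3)(r + 4))) = (5r/(3(r + 3))) + (5/((r + 3)(r + 4))).
Simplifying, S(r+1) = 5(r + 1)/(3(r + 4)) = 5(r+1)/(3((r+1) + 3)),
which is the closed form with m = r+1.
By the principle of mathematical induction, the result holds for all m ≥ 1.

S(m) = 5m/(3(m + 3))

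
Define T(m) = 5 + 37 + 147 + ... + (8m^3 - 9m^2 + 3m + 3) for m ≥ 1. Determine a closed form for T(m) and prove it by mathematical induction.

We claim T(m) = m(2m + 3)(m^2 - m + 1) for all m ≥ 1.
When m = 1: T(1) = 5, and the closed form gives 5. They agree.
Inductive step: suppose the statement holds for some j ≥ 1, so T(j) = j(2j^3 + j^2 - j + 3).
Then T(j+1) = T(j) + (8j^3 + 15j^2 + 9j + 5) = (j(2j^3 + j^2 - j + 3)) + (8j^3 + 15j^2 + 9j + 5).
Simplifying, T(j+1) = (j + 1)(2j + 5)(j^2 + j + 1) = (j+1)(2(j+1) + 3)((j+1)^2 - (j+1) + 1),
which is the closed form with m = j+1.
This completes the induction.

T(m) = m(2m + 3)(m^2 - m + 1)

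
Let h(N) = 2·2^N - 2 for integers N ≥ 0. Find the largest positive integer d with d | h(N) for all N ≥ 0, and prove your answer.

Computing the first values: h(0) = 0 and h(1) = 2; gcd(0, 2) = 2, so d ≤ 2.
We prove 2 | 2·2^N - 2 for all N ≥ 0 by induction on N.
For the base case N = 0: h(0) = 0 = 2·(0), so 2 | h(0).
Inductive step: assume the claim holds for N = r, i.e. 2 | h(r). Then
h(r+1) = 2·2^(r+1) - 2 = 2·(2·2^r - 2) + 2 = 2·h(r) + 2. The first term is divisible by 2 by the inductive hypothesis, and 2 is divisible by 2. Hence 2 | h(r+1).
By the principle of mathematical induction, the result holds for all N ≥ 0.
Therefore the largest such d is 2.

d = 2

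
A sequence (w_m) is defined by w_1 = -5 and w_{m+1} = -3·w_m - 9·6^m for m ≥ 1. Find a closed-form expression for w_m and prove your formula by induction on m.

w_m = (-3)^(m - 1) - 6^m

Computing the first terms: w_1 = -5, w_2 = -39, w_3 = -207. This suggests w_m = (-3)^(m - 1) - 6^m.
For the base case m = 1: the formula gives -5 = -5 = w_1.
For the inductive step, assume it holds for an arbitrary p ≥ 1, so w_p = (-3)^(p - 1) - 6^p.
Then w_{p+1} = -3·w_p - 9·6^p = -3·((-3)^(p - 1) - 6^p) - 9·6^p = (-3)^p - 6^(p + 1) = (-3)^((p+1) - 1) - 6^(p+1),
which is the claimed formula at m = p+1.
Hence, by induction on m, the claim holds for every m ≥ 1.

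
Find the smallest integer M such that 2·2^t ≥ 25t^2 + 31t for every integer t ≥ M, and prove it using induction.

At t = 10: 2048 < 2810, so the inequality fails and M ≥ 11. We prove 2·2^t ≥ 25t^2 + 31t for all t ≥ 11.
Base case (t = 11): 2·2^t = 4096 and 25t^2 + 31t = 3366, so 4096 ≥ 3366.
Inductive step: assume the claim holds for t = m, so 2·2^m ≥ 25m^2 + 31m.
Then 2·2^(m + 1) = 2·(2·2^m) ≥ 2·(25m^2 + 31m).
Also, for m ≥ 11 we have 2·(25m^2 + 31m) ≥ 25(m+1)^2 + 31(m+1), since 2·(25m^2 + 31m) − (25(m+1)^2 + 31(m+1)) = 25m^2 - 19m - 56, which is nonnegative for all m ≥ 11.
Combining, 2·2^(m + 1) ≥ 25(m+1)^2 + 31(m+1).
Hence, by induction on t, the claim holds for every t ≥ 11.
Hence the smallest such M is 11.

M = 11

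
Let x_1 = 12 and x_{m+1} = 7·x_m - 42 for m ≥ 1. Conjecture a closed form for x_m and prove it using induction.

Computing the first terms: x_1 = 12, x_2 = 42, x_3 = 252. This suggests x_m = 5·7^(m - 1) + 7.
Base case (m = 1): the formula gives 12 = 12 = x_1.
Inductive step: suppose the statement holds for some r ≥ 1, so x_r = 5·7^(r - 1) + 7.
Then x_{r+1} = 7·x_r - 42 = 7·(5·7^(r - 1) + 7) - 42 = 5·7^r + 7 = 5·7^((r+1) - 1) + 7,
which is the claimed formula at m = r+1.
This completes the induction.

x_m = 5·7^(m - 1) + 7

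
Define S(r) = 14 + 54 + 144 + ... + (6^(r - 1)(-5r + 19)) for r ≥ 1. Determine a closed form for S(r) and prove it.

S(r) = 6^r(-r + 4) - 4

We claim S(r) = 6^r(-r + 4) - 4 for all r ≥ 1.
When r = 1: S(1) = 14, and the closed form gives 14. They agree.
Inductive step: assume the claim holds for r = i, so S(i) = 6^i(-i + 4) - 4.
Then S(i+1) = S(i) + (6^i(-5i + 14)) = (6^i(-i + 4) - 4) + (6^i(-5i + 14)).
Simplifying, S(i+1) = -6·6^i·i + 18·6^i - 4 = 6^(i+1)(-(i+1) + 4) - 4,
which is the closed form with r = i+1.
By induction, the statement is established for all r ≥ 1.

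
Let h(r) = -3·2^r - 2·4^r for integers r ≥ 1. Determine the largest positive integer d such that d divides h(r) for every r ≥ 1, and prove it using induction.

Computing the first values: h(1) = -14 and h(2) = -44; gcd(-14, -44) = 2, so d ≤ 2.
We prove 2 | -3·2^r - 2·4^r for all r ≥ 1 by induction on r.
For the base case r = 1: h(1) = -14 = 2·(-7), so 2 | h(1).
For the inductive step, assume it holds for an arbitrary p ≥ 1, i.e. 2 | h(p). Then
h(p+1) − 4·h(p) = (-3·2^(p+1) - 2·4^(p+1)) − 4·(-3·2^p - 2·4^p) = (-3)·2^p·(2 − 4) = (6)·2^p. Since 2 | h(p) by the inductive hypothesis, 2 | 4·h(p); and 2 | 6 since 6 = 2·3. Therefore 2 | h(p+1).
This completes the induction.
Therefore the largest such d is 2.

d = 2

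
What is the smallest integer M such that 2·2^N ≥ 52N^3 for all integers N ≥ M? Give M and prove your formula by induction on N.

M = 17

At N = 16: 131072 < 212992, so the inequality fails and M ≥ 17. We prove 2·2^N ≥ 52N^3 for all N ≥ 17.
Base step (N = 17): 2·2^N = 262144 and 52N^3 = 255476, so 262144 ≥ 255476.
Inductive step: suppose the statement holds for some r ≥ 17, so 2·2^r ≥ 52r^3.
Then 2·2^(r + 1) = 2·(2·2^r) ≥ 2·(52r^3).
Also, for r ≥ 17 we have 2·(52r^3) ≥ 52(r+1)^3, since 2 ≥ (1 + 1/r)^3 for all r ≥ 17.
Combining, 2·2^(r + 1) ≥ 52(r+1)^3.
By induction, the statement is established for all N ≥ 17.
Hence the smallest such M is 17.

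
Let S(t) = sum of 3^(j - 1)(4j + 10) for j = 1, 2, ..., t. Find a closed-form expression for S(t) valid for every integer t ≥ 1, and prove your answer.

We claim S(t) = 2·3^t(t + 2) - 4 for all t ≥ 1.
Base case (t = 1): S(1) = 14, and the closed form gives 14. They agree.
Inductive step: assume the claim holds for t = j, so S(j) = 2·3^j(j + 2) - 4.
Then S(j+1) = S(j) + (3^j(4j + 14)) = (2·3^j(j + 2) - 4) + (3^j(4j + 14)).
Simplifying, S(j+1) = 6·3^j·j + 18·3^j - 4 = 2·3^(j+1)((j+1) + 2) - 4,
which is the closed form with t = j+1.
By induction, the statement is established for all t ≥ 1.

S(t) = 2·3^t(t + 2) - 4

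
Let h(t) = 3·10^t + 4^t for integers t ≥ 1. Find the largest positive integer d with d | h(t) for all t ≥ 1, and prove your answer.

d = 2

Computing the first values: h(1) = 34 and h(2) = 316; gcd(34, 316) = 2, so d ≤ 2.
We prove 2 | 3·10^t + 4^t for all t ≥ 1 by induction on t.
Base step (t = 1): h(1) = 34 = 2·(17), so 2 | h(1).
Inductive step: suppose the statement holds for some j ≥ 1, i.e. 2 | h(j). Then
h(j+1) − 10·h(j) = (3·10^(j+1) + 4^(j+1)) − 10·(3·10^j + 4^j) = (1)·4^j·(4 − 10) = (-6)·4^j. Since 2 | h(j) by the inductive hypothesis, 2 | 10·h(j); and 2 | -6 since -6 = 2·-3. Therefore 2 | h(j+1).
Hence, by induction on t, the claim holds for every t ≥ 1.
Therefore the largest such d is 2.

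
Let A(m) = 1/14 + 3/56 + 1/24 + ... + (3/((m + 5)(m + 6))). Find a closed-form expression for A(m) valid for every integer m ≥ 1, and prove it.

A(m) = m/(2(m + 6))

We claim A(m) = m/(2(m + 6)) for all m ≥ 1.
When m = 1: A(1) = 1/14, and the closed form gives 1/14. They agree.
For the inductive step, assume it holds for an arbitrary j ≥ 1, so A(j) = j/(2(j + 6)).
Then A(j+1) = A(j) + (3/((j + 6)(j + 7))) = (j/(2(j + 6))) + (3/((j + 6)(j + 7))).
Simplifying, A(j+1) = (j + 1)/(2(j + 7)) = (j+1)/(2((j+1) + 6)),
which is the closed form with m = j+1.
By induction, the statement is established for all m ≥ 1.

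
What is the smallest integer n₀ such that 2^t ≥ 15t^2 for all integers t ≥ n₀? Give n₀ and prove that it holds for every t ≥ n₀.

n₀ = 11

At t = 10: 1024 < 1500, so the inequality fails and n₀ ≥ 11. We prove 2^t ≥ 15t^2 for all t ≥ 11.
When t = 11: 2^t = 2048 and 15t^2 = 1815, so 2048 ≥ 1815.
Suppose the result is true for t = k, so 2^k ≥ 15k^2.
Then 2^(k + 1) = 2·(2^k) ≥ 2·(15k^2).
Also, for k ≥ 11 we have 2·(15k^2) ≥ 15(k+1)^2, since 2 ≥ (1 + 1/k)^2 for all k ≥ 11.
Combining, 2^(k + 1) ≥ 15(k+1)^2.
Hence, by induction on t, the claim holds for every t ≥ 11.
Hence the smallest such n₀ is 11.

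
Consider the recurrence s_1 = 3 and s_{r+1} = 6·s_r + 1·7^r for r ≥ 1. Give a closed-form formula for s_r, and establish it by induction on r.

s_r = -4·6^(r - 1) + 7^r

Computing the first terms: s_1 = 3, s_2 = 25, s_3 = 199. This suggests s_r = -4·6^(r - 1) + 7^r.
When r = 1: the formula gives 3 = 3 = s_1.
Inductive step: assume the claim holds for r = p, so s_p = -4·6^(p - 1) + 7^p.
Then s_{p+1} = 6·s_p + 1·7^p = 6·(-4·6^(p - 1) + 7^p) + 1·7^p = -4·6^p + 7^(p + 1) = -4·6^((p+1) - 1) + 7^(p+1),
which is the claimed formula at r = p+1.
By the principle of mathematical induction, the result holds for all r ≥ 1.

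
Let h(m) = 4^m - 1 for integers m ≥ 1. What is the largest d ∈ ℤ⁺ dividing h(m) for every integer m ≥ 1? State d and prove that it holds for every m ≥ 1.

d = 3

Computing the first values: h(1) = 3 and h(2) = 15; gcd(3, 15) = 3, so d ≤ 3.
We prove 3 | 4^m - 1 for all m ≥ 1 by induction on m.
For the base case m = 1: h(1) = 3 = 3·(1), so 3 | h(1).
For the inductive step, assume it holds for an arbitrary i ≥ 1, i.e. 3 | h(i). Then
4^{i+1} − 1^{i+1} = 4·4^i − 1·1^i = 4·(4^i − 1^i) + (3)·1^i. The first term is divisible by 3 by the inductive hypothesis, and the second term (3)·1^i is divisible by 3 since 3 | 3. Hence 3 | h(i+1).
This completes the induction.
Therefore the largest such d is 3.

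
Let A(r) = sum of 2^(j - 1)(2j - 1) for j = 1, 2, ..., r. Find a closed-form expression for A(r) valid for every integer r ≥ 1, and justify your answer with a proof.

We claim A(r) = 2^r(2r - 3) + 3 for all r ≥ 1.
For the base case r = 1: A(1) = 1, and the closed form gives 1. They agree.
Suppose the result is true for r = j, so A(j) = 2^j(2j - 3) + 3.
Then A(j+1) = A(j) + (2^j(2j + 1)) = (2^j(2j - 3) + 3) + (2^j(2j + 1)).
Simplifying, A(j+1) = -2^(j + 1) + 2^(j + 2)j + 3 = 2^(j+1)(2(j+1) - 3) + 3,
which is the closed form with r = j+1.
Hence, by induction on r, the claim holds for every r ≥ 1.

A(r) = 2^r(2r - 3) + 3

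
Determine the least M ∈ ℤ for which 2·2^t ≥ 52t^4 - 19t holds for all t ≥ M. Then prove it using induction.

M = 23

At t = 22: 8388608 < 12180894, so the inequality fails and M ≥ 23. We prove 2·2^t ≥ 52t^4 - 19t for all t ≥ 23.
For the base case t = 23: 2·2^t = 16777216 and 52t^4 - 19t = 14551295, so 16777216 ≥ 14551295.
Suppose the result is true for t = k, so 2·2^k ≥ 52k^4 - 19k.
Then 2·2^(k + 1) = 2·(2·2^k) ≥ 2·(52k^4 - 19k).
Also, for k ≥ 23 we have 2·(52k^4 - 19k) ≥ 52(k+1)^4 - 19(k+1), since 2·(52k^4 - 19k) − (52(k+1)^4 - 19(k+1)) = 52k^4 - 208k^3 - 312k^2 - 227k - 33, which is nonnegative for all k ≥ 23.
Combining, 2·2^(k + 1) ≥ 52(k+1)^4 - 19(k+1).
Hence, by induction on t, the claim holds for every t ≥ 23.
Hence the smallest such M is 23.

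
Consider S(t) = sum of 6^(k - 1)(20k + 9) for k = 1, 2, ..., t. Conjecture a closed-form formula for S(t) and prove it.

We claim S(t) = 6^t(4t + 1) - 1 for all t ≥ 1.
Base step (t = 1): S(1) = 29, and the closed form gives 29. They agree.
Suppose the result is true for t = k, so S(k) = 6^k(4k + 1) - 1.
Then S(k+1) = S(k) + (6^k(20k + 29)) = (6^k(4k + 1) - 1) + (6^k(20k + 29)).
Simplifying, S(k+1) = 24·6^k·k + 30·6^k - 1 = 6^(k+1)(4(k+1) + 1) - 1,
which is the closed form with t = k+1.
Hence, by induction on t, the claim holds for every t ≥ 1.

S(t) = 6^t(4t + 1) - 1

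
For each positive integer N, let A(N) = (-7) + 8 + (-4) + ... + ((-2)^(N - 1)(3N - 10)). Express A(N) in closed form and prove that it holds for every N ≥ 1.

A(N) = (-2)^N(-N + 3) - 3

We claim A(N) = (-2)^N(-N + 3) - 3 for all N ≥ 1.
Base case (N = 1): A(1) = -7, and the closed form gives -7. They agree.
Inductive step: assume the claim holds for N = j, so A(j) = (-2)^j(-j + 3) - 3.
Then A(j+1) = A(j) + ((-2)^j(3j - 7)) = ((-2)^j(-j + 3) - 3) + ((-2)^j(3j - 7)).
Simplifying, A(j+1) = 2(-2)^j·j - 4(-2)^j - 3 = (-2)^(j+1)(-(j+1) + 3) - 3,
which is the closed form with N = j+1.
By induction, the statement is established for all N ≥ 1.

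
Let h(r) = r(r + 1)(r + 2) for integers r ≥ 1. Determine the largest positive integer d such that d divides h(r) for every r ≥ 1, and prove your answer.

Computing the first values: h(1) = 6 and h(2) = 24; gcd(6, 24) = 6, so d ≤ 6.
We prove 6 | r(r + 1)(r + 2) for all r ≥ 1 by induction on r.
When r = 1: h(1) = 6 = 6·(1), so 6 | h(1).
Inductive step: assume the claim holds for r = m, i.e. 6 | h(m). Then
h(m+1) − h(m) = (m+1)·(m+2)·(m+3) − m·(m+1)·(m+2) = (m+1)·(m+2)·[(m+3) − m] = 3·(m+1)·(m+2). The product of 2 consecutive integers is divisible by (2)! = 2, so h(m+1) − h(m) is divisible by 3·2 = 6. By the inductive hypothesis 6 | h(m), hence 6 | h(m+1).
By the principle of mathematical induction, the result holds for all r ≥ 1.
Therefore the largest such d is 6.

d = 6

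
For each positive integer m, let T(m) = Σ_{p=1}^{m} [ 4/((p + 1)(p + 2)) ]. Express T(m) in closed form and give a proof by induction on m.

We claim T(m) = 2m/(m + 2) for all m ≥ 1.
Base step (m = 1): T(1) = 2/3, and the closed form gives 2/3. They agree.
Inductive step: suppose the statement holds for some p ≥ 1, so T(p) = 2p/(p + 2).
Then T(p+1) = T(p) + (4/((p + 2)(p + 3))) = (2p/(p + 2)) + (4/((p + 2)(p + 3))).
Simplifying, T(p+1) = 2(p + 1)/(p + 3) = 2(p+1)/((p+1) + 2),
which is the closed form with m = p+1.
By induction, the statement is established for all m ≥ 1.

T(m) = 2m/(m + 2)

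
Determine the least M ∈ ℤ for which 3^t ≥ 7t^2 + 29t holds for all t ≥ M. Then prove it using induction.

M = 6

At t = 5: 243 < 320, so the inequality fails and M ≥ 6. We prove 3^t ≥ 7t^2 + 29t for all t ≥ 6.
When t = 6: 3^t = 729 and 7t^2 + 29t = 426, so 729 ≥ 426.
Suppose the result is true for t = m, so 3^m ≥ 7m^2 + 29m.
Then 3^(m + 1) = 3·(3^m) ≥ 3·(7m^2 + 29m).
Also, for m ≥ 6 we have 3·(7m^2 + 29m) ≥ 7(m+1)^2 + 29(m+1), since 3·(7m^2 + 29m) − (7(m+1)^2 + 29(m+1)) = 14m^2 + 44m - 36, which is nonnegative for all m ≥ 6.
Combining, 3^(m + 1) ≥ 7(m+1)^2 + 29(m+1).
By induction, the statement is established for all t ≥ 6.
Hence the smallest such M is 6.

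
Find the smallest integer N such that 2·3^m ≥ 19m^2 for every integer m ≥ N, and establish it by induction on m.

N = 5

At m = 4: 162 < 304, so the inequality fails and N ≥ 5. We prove 2·3^m ≥ 19m^2 for all m ≥ 5.
When m = 5: 2·3^m = 486 and 19m^2 = 475, so 486 ≥ 475.
Inductive step: assume the claim holds for m = p, so 2·3^p ≥ 19p^2.
Then 2·3^(p + 1) = 3·(2·3^p) ≥ 3·(19p^2).
Also, for p ≥ 5 we have 3·(19p^2) ≥ 19(p+1)^2, since 3 ≥ (1 + 1/p)^2 for all p ≥ 5.
Combining, 2·3^(p + 1) ≥ 19(p+1)^2.
Hence, by induction on m, the claim holds for every m ≥ 5.
Hence the smallest such N is 5.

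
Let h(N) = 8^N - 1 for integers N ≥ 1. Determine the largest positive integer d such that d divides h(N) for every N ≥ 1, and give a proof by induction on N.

d = 7

Computing the first values: h(1) = 7 and h(2) = 63; gcd(7, 63) = 7, so d ≤ 7.
We prove 7 | 8^N - 1 for all N ≥ 1 by induction on N.
When N = 1: h(1) = 7 = 7·(1), so 7 | h(1).
Suppose the result is true for N = j, i.e. 7 | h(j). Then
8^{j+1} − 1^{j+1} = 8·8^j − 1·1^j = 8·(8^j − 1^j) + (7)·1^j. The first term is divisible by 7 by the inductive hypothesis, and the second term (7)·1^j is divisible by 7 since 7 | 7. Hence 7 | h(j+1).
By induction, the statement is established for all N ≥ 1.
Therefore the largest such d is 7.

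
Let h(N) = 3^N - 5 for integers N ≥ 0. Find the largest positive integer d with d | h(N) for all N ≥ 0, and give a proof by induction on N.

Computing the first values: h(0) = -4 and h(1) = -2; gcd(-4, -2) = 2, so d ≤ 2.
We prove 2 | 3^N - 5 for all N ≥ 0 by induction on N.
When N = 0: h(0) = -4 = 2·(-2), so 2 | h(0).
Inductive step: assume the claim holds for N = i, i.e. 2 | h(i). Then
h(i+1) = 3^(i+1) - 5 = 3·(3^i - 5) + 10 = 3·h(i) + 10. The first term is divisible by 2 by the inductive hypothesis, and 10 is divisible by 2. Hence 2 | h(i+1).
By the principle of mathematical induction, the result holds for all N ≥ 0.
Therefore the largest such d is 2.

d = 2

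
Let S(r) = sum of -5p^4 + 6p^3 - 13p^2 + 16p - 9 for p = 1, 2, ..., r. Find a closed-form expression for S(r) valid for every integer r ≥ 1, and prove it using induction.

S(r) = -r(r^4 + r^3 + 3r^2 - 3r + 3)

We claim S(r) = -r(r^4 + r^3 + 3r^2 - 3r + 3) for all r ≥ 1.
Base case (r = 1): S(1) = -5, and the closed form gives -5. They agree.
Inductive step: assume the claim holds for r = p, so S(p) = p(-p^4 - p^3 - 3p^2 + 3p - 3).
Then S(p+1) = S(p) + (-5p^4 - 14p^3 - 25p^2 - 12p - 5) = (p(-p^4 - p^3 - 3p^2 + 3p - 3)) + (-5p^4 - 14p^3 - 25p^2 - 12p - 5).
Simplifying, S(p+1) = -(p + 1)(p^4 + 5p^3 + 12p^2 + 10p + 5) = -(p+1)((p+1)^4 + (p+1)^3 + 3(p+1)^2 - 3(p+1) + 3),
which is the closed form with r = p+1.
This completes the induction.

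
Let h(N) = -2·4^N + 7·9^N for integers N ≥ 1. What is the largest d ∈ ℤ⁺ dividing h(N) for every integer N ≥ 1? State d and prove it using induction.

Computing the first values: h(1) = 55 and h(2) = 535; gcd(55, 535) = 5, so d ≤ 5.
We prove 5 | -2·4^N + 7·9^N for all N ≥ 1 by induction on N.
Base case (N = 1): h(1) = 55 = 5·(11), so 5 | h(1).
Suppose the result is true for N = k, i.e. 5 | h(k). Then
h(k+1) − 9·h(k) = (-2·4^(k+1) + 7·9^(k+1)) − 9·(-2·4^k + 7·9^k) = (-2)·4^k·(4 − 9) = (10)·4^k. Since 5 | h(k) by the inductive hypothesis, 5 | 9·h(k); and 5 | 10 since 10 = 5·2. Therefore 5 | h(k+1).
By induction, the statement is established for all N ≥ 1.
Therefore the largest such d is 5.

d = 5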